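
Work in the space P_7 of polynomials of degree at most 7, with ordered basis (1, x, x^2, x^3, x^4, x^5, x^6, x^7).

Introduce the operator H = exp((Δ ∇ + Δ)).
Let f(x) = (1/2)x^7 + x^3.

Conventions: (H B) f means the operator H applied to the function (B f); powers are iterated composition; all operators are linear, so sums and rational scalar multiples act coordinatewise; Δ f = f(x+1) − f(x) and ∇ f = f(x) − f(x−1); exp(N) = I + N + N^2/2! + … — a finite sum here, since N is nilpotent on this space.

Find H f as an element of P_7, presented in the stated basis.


order-1 term: (7/2)x^6 + (63/2)x^5 + (35/2)x^4 + (105/2)x^3 + (27/2)x^2 + (39/2)x + 3/2
order-2 term: (21/2)x^5 + (315/2)x^4 + (1085/2)x^3 + (945/2)x^2 + (1063/2)x + 207/2
order-3 term: (35/2)x^4 + 315x^3 + (3045/2)x^2 + 2205x + 1983/2
order-4 term: (35/2)x^3 + 315x^2 + (2975/2)x + 1785
order-5 term: (21/2)x^2 + (315/2)x + 490
order-6 term: (7/2)x + 63/2
order-7 term: 1/2
the series for exp((Δ ∇ + Δ)) f terminates at order 7
exp((Δ ∇ + Δ)) f = (1/2)x^7 + (7/2)x^6 + 42x^5 + (385/2)x^4 + (1857/2)x^3 + 2334x^2 + (8809/2)x + 6807/2

the result is g(x) = (1/2)x^7 + (7/2)x^6 + 42x^5 + (385/2)x^4 + (1857/2)x^3 + 2334x^2 + (8809/2)x + 6807/2


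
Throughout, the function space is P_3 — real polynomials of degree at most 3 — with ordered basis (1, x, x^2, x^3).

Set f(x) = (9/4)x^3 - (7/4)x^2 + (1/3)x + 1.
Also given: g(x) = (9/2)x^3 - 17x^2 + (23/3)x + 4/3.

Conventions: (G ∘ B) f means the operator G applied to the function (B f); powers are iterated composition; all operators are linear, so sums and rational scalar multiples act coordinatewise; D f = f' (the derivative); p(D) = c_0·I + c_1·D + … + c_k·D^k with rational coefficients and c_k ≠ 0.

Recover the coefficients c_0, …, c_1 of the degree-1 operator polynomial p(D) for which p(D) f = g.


c_0 = 2, c_1 = -2

D^0 f = (9/4)x^3 - (7/4)x^2 + (1/3)x + 1
D^1 f = (27/4)x^2 - (7/2)x + 1/3
matching coefficients of g against c_0 f + c_1 Df + … from the top degree down determines the c_i
solution: c_0 = 2, c_1 = -2


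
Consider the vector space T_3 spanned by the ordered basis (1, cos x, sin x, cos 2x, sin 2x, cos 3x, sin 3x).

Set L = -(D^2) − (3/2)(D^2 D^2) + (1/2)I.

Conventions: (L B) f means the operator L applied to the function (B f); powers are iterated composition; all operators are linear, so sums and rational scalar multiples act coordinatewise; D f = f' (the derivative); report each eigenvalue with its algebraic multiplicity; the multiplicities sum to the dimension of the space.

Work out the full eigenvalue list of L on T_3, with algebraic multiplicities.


λ = -112 (multiplicity 2), λ = -39/2 (multiplicity 2), λ = 0 (multiplicity 2), λ = 1/2 (multiplicity 1)

image of 1: 1/2
image of cos x: 0
image of sin x: 0
image of cos 2x: -(39/2)cos 2x
image of sin 2x: -(39/2)sin 2x
image of cos 3x: -112cos 3x
image of sin 3x: -112sin 3x
the matrix is diagonal; its diagonal is (1/2, 0, 0, -39/2, -39/2, -112, -112)
for a triangular matrix the eigenvalues are the diagonal entries, with algebraic multiplicity their repetition count


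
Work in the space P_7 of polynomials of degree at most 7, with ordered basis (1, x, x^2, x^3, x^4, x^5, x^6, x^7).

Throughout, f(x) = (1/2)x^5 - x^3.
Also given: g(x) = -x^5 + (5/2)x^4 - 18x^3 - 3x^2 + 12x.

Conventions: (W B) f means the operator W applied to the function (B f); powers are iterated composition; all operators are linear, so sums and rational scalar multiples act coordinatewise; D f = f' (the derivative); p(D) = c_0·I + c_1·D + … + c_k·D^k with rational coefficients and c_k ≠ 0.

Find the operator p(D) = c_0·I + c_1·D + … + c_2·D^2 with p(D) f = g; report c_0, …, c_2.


c_0 = -2, c_1 = 1, c_2 = -2

D^0 f = (1/2)x^5 - x^3
D^1 f = (5/2)x^4 - 3x^2
D^2 f = 10x^3 - 6x
matching coefficients of g against c_0 f + c_1 Df + … from the top degree down determines the c_i
solution: c_0 = -2, c_1 = 1, c_2 = -2


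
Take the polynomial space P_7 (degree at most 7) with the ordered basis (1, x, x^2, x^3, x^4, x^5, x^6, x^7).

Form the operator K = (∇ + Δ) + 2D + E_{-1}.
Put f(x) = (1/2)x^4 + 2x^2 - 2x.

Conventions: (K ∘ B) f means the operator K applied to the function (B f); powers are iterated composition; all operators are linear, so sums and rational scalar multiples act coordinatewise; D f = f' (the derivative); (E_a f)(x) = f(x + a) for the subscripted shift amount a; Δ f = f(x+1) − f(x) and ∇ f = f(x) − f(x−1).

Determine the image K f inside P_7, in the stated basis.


∇ f = 2x^3 - 3x^2 + 6x - 9/2
Δ f = 2x^3 + 3x^2 + 6x + 1/2
(∇ + Δ) f = 4x^3 + 12x - 4
D f = 2x^3 + 4x - 2
(2D) f = 4x^3 + 8x - 4
E_{-1} f = (1/2)x^4 - 2x^3 + 5x^2 - 8x + 9/2
((∇ + Δ) + 2D + E_{-1}) f = (1/2)x^4 + 6x^3 + 5x^2 + 12x - 7/2

the image equals g(x) = (1/2)x^4 + 6x^3 + 5x^2 + 12x - 7/2


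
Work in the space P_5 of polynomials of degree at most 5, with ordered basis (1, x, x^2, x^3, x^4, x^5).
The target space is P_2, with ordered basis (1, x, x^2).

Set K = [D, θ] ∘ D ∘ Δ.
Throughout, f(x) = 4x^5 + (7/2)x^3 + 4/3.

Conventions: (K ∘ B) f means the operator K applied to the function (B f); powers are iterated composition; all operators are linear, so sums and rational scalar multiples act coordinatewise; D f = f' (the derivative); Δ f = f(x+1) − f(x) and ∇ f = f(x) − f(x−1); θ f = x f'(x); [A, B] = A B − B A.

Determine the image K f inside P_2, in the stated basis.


Δ f = 20x^4 + 40x^3 + (101/2)x^2 + (61/2)x + 15/2
D Δ f = 80x^3 + 120x^2 + 101x + 61/2
θ D Δ f = 240x^3 + 240x^2 + 101x
D θ D Δ f = 720x^2 + 480x + 101
D D Δ f = 240x^2 + 240x + 101
θ D D Δ f = 480x^2 + 240x
[D, θ] D Δ f = 240x^2 + 240x + 101

g(x) = 240x^2 + 240x + 101


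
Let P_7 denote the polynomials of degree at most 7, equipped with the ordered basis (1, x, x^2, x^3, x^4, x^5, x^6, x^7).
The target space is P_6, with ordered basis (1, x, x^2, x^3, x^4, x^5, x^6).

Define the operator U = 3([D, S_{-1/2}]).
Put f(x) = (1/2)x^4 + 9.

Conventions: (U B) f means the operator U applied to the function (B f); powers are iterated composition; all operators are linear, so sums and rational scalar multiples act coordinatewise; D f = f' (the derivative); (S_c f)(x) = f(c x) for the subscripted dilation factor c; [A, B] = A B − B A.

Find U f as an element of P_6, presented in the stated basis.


S_{-1/2} f = (1/32)x^4 + 9
D S_{-1/2} f = (1/8)x^3
D f = 2x^3
S_{-1/2} D f = -(1/4)x^3
[D, S_{-1/2}] f = (3/8)x^3
(3([D, S_{-1/2}])) f = (9/8)x^3

the result is g(x) = (9/8)x^3


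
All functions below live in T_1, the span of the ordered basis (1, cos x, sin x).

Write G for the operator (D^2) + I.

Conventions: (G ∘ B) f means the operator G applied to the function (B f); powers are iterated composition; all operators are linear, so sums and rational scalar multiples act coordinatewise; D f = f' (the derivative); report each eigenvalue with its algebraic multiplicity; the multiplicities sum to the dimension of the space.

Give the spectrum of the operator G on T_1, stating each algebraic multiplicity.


image of 1: 1
image of cos x: 0
image of sin x: 0
the matrix is diagonal; its diagonal is (1, 0, 0)
for a triangular matrix the eigenvalues are the diagonal entries, with algebraic multiplicity their repetition count

λ = 0 (multiplicity 2), λ = 1 (multiplicity 1)


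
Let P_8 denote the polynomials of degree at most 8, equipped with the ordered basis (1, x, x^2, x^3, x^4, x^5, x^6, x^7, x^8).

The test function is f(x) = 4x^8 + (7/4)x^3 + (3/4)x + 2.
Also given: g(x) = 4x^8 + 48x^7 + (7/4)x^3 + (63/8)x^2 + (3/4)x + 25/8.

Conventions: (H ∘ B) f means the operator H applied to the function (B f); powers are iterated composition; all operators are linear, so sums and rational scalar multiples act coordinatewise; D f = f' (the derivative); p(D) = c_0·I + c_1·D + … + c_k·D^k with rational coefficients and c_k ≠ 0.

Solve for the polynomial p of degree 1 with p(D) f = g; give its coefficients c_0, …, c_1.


D^0 f = 4x^8 + (7/4)x^3 + (3/4)x + 2
D^1 f = 32x^7 + (21/4)x^2 + 3/4
matching coefficients of g against c_0 f + c_1 Df + … from the top degree down determines the c_i
solution: c_0 = 1, c_1 = 3/2

c_0 = 1, c_1 = 3/2


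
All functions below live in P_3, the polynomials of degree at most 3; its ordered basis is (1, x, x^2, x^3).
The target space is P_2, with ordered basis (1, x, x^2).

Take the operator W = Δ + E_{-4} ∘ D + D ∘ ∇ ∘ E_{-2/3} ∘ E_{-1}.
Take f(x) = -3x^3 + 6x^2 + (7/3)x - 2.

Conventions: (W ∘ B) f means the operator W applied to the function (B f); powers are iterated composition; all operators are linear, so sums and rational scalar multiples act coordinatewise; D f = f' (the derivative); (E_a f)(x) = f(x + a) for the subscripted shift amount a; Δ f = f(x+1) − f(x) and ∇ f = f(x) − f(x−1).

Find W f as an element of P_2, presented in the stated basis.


the image equals g(x) = -18x^2 + 69x - 400/3

Δ f = -9x^2 + 3x + 16/3
D f = -9x^2 + 12x + 7/3
E_{-4} D f = -9x^2 + 84x - 569/3
E_{-1} f = -3x^3 + 15x^2 - (56/3)x + 14/3
E_{-2/3} E_{-1} f = -3x^3 + 21x^2 - (128/3)x + 74/3
∇ (E_{-2/3} ∘ E_{-1}) f = -9x^2 + 51x - 200/3
D ∇ (E_{-2/3} ∘ E_{-1}) f = -18x + 51
(Δ + E_{-4} ∘ D + D ∘ ∇ ∘ E_{-2/3} ∘ E_{-1}) f = -18x^2 + 69x - 400/3


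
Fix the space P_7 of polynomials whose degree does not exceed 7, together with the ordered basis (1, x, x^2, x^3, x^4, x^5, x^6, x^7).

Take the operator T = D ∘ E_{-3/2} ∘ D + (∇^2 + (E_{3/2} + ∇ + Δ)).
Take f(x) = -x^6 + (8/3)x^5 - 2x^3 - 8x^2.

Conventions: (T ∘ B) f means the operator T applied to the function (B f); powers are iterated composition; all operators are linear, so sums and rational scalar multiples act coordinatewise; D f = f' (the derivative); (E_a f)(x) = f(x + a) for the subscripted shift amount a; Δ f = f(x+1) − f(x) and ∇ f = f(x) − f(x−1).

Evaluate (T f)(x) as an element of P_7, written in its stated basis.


D f = -6x^5 + (40/3)x^4 - 6x^2 - 16x
E_{-3/2} D f = -6x^5 + (175/3)x^4 - 215x^3 + (753/2)x^2 - (2639/8)x + 1977/16
D E_{-3/2} D f = -30x^4 + (700/3)x^3 - 645x^2 + 753x - 2639/8
∇ f = -6x^5 + (85/3)x^4 - (140/3)x^3 + (107/3)x^2 - (88/3)x + 29/3
∇ ∇ f = -30x^4 + (520/3)x^3 - 370x^2 + (1064/3)x - 146
E_{3/2} f = -x^6 - (19/3)x^5 - (55/4)x^4 - (19/2)x^3 - (47/16)x^2 - (249/16)x - 1017/64
∇ f = -6x^5 + (85/3)x^4 - (140/3)x^3 + (107/3)x^2 - (88/3)x + 29/3
Δ f = -6x^5 - (5/3)x^4 + (20/3)x^3 + (17/3)x^2 - (44/3)x - 25/3
(E_{3/2} + ∇ + Δ) f = -x^6 - (55/3)x^5 + (155/12)x^4 - (99/2)x^3 + (1843/48)x^2 - (953/16)x - 2795/192
(∇^2 + (E_{3/2} + ∇ + Δ)) f = -x^6 - (55/3)x^5 - (205/12)x^4 + (743/6)x^3 - (15917/48)x^2 + (14165/48)x - 30827/192
(D ∘ E_{-3/2} ∘ D + (∇^2 + (E_{3/2} + ∇ + Δ))) f = -x^6 - (55/3)x^5 - (565/12)x^4 + (2143/6)x^3 - (46877/48)x^2 + (50309/48)x - 94163/192

g(x) = -x^6 - (55/3)x^5 - (565/12)x^4 + (2143/6)x^3 - (46877/48)x^2 + (50309/48)x - 94163/192


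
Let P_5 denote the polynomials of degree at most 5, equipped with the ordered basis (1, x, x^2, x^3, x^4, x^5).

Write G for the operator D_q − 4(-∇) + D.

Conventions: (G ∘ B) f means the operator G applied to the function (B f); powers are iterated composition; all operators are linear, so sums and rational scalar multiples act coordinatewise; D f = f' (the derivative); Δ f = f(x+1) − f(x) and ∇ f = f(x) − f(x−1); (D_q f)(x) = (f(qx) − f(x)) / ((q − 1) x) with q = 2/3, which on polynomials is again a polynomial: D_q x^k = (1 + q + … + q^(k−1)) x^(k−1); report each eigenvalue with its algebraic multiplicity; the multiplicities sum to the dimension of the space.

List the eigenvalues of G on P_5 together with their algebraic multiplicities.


image of 1: 0
image of x: 6
image of x^2: (35/3)x - 4
image of x^3: (154/9)x^2 - 12x + 4
image of x^4: (605/27)x^3 - 24x^2 + 16x - 4
image of x^5: (2236/81)x^4 - 40x^3 + 40x^2 - 20x + 4
the matrix is upper triangular; its diagonal is (0, 0, 0, 0, 0, 0)
for a triangular matrix the eigenvalues are the diagonal entries, with algebraic multiplicity their repetition count

λ = 0 (multiplicity 6)


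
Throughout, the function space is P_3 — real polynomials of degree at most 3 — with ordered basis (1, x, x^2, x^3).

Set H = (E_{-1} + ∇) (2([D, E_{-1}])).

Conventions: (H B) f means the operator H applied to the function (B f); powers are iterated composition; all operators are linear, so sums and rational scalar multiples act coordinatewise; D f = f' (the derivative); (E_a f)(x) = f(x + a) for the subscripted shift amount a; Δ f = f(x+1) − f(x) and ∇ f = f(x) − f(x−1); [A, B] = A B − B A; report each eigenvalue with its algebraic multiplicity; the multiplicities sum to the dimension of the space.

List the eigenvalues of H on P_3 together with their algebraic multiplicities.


λ = 0 (multiplicity 4)

image of 1: 0
image of x: 0
image of x^2: 0
image of x^3: 0
the matrix is upper triangular; its diagonal is (0, 0, 0, 0)
for a triangular matrix the eigenvalues are the diagonal entries, with algebraic multiplicity their repetition count


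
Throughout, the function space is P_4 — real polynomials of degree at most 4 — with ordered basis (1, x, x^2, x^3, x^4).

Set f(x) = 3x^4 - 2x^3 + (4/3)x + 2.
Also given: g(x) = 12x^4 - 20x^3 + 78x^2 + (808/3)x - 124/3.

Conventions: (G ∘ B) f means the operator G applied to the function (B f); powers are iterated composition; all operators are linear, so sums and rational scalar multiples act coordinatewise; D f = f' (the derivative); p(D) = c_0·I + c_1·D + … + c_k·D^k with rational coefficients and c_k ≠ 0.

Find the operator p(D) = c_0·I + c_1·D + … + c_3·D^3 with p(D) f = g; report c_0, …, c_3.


c_0 = 4, c_1 = -1, c_2 = 2, c_3 = 4

D^0 f = 3x^4 - 2x^3 + (4/3)x + 2
D^1 f = 12x^3 - 6x^2 + 4/3
D^2 f = 36x^2 - 12x
D^3 f = 72x - 12
matching coefficients of g against c_0 f + c_1 Df + … from the top degree down determines the c_i
solution: c_0 = 4, c_1 = -1, c_2 = 2, c_3 = 4


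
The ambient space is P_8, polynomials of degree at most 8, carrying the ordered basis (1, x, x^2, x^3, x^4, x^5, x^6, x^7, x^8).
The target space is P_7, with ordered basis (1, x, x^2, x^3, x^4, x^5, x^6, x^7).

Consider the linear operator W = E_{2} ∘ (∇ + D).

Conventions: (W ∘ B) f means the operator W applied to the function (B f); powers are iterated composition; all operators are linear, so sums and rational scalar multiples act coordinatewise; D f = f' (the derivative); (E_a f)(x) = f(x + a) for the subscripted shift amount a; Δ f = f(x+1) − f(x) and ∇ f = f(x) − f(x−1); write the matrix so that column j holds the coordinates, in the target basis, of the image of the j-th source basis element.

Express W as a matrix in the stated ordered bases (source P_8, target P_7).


the matrix is [[0, 2, 7, 19, 47, 111, 255, 575, 1279]; [0, 0, 4, 21, 76, 235, 666, 1785, 4600]; [0, 0, 0, 6, 42, 190, 705, 2331, 7140]; [0, 0, 0, 0, 8, 70, 380, 1645, 6216]; [0, 0, 0, 0, 0, 10, 105, 665, 3290]; [0, 0, 0, 0, 0, 0, 12, 147, 1064]; [0, 0, 0, 0, 0, 0, 0, 14, 196]; [0, 0, 0, 0, 0, 0, 0, 0, 16]] (rows listed top to bottom)

image of 1: 0
image of x: 2
image of x^2: 4x + 7
image of x^3: 6x^2 + 21x + 19
image of x^4: 8x^3 + 42x^2 + 76x + 47
image of x^5: 10x^4 + 70x^3 + 190x^2 + 235x + 111
image of x^6: 12x^5 + 105x^4 + 380x^3 + 705x^2 + 666x + 255
image of x^7: 14x^6 + 147x^5 + 665x^4 + 1645x^3 + 2331x^2 + 1785x + 575
image of x^8: 16x^7 + 196x^6 + 1064x^5 + 3290x^4 + 6216x^3 + 7140x^2 + 4600x + 1279
each image's coordinates form column j of the matrix


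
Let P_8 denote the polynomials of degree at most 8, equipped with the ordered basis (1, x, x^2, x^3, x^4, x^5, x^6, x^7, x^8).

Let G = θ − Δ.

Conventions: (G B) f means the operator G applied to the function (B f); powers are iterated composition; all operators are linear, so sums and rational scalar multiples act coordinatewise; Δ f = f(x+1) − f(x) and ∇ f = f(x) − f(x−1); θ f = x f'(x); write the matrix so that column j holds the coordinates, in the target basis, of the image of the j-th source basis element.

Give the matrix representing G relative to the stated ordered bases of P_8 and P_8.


image of 1: 0
image of x: x - 1
image of x^2: 2x^2 - 2x - 1
image of x^3: 3x^3 - 3x^2 - 3x - 1
image of x^4: 4x^4 - 4x^3 - 6x^2 - 4x - 1
image of x^5: 5x^5 - 5x^4 - 10x^3 - 10x^2 - 5x - 1
image of x^6: 6x^6 - 6x^5 - 15x^4 - 20x^3 - 15x^2 - 6x - 1
image of x^7: 7x^7 - 7x^6 - 21x^5 - 35x^4 - 35x^3 - 21x^2 - 7x - 1
image of x^8: 8x^8 - 8x^7 - 28x^6 - 56x^5 - 70x^4 - 56x^3 - 28x^2 - 8x - 1
each image's coordinates form column j of the matrix

the matrix is [[0, -1, -1, -1, -1, -1, -1, -1, -1]; [0, 1, -2, -3, -4, -5, -6, -7, -8]; [0, 0, 2, -3, -6, -10, -15, -21, -28]; [0, 0, 0, 3, -4, -10, -20, -35, -56]; [0, 0, 0, 0, 4, -5, -15, -35, -70]; [0, 0, 0, 0, 0, 5, -6, -21, -56]; [0, 0, 0, 0, 0, 0, 6, -7, -28]; [0, 0, 0, 0, 0, 0, 0, 7, -8]; [0, 0, 0, 0, 0, 0, 0, 0, 8]] (rows listed top to bottom)


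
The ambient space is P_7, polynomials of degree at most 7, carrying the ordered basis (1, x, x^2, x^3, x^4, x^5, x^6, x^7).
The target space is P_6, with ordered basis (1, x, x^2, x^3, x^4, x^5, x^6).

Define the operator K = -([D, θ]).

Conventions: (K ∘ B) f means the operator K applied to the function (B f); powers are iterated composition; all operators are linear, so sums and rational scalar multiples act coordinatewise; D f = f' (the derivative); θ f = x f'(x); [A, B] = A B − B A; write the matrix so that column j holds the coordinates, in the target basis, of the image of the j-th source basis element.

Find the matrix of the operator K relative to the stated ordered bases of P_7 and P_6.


image of 1: 0
image of x: -1
image of x^2: -2x
image of x^3: -3x^2
image of x^4: -4x^3
image of x^5: -5x^4
image of x^6: -6x^5
image of x^7: -7x^6
each image's coordinates form column j of the matrix

the matrix is [[0, -1, 0, 0, 0, 0, 0, 0]; [0, 0, -2, 0, 0, 0, 0, 0]; [0, 0, 0, -3, 0, 0, 0, 0]; [0, 0, 0, 0, -4, 0, 0, 0]; [0, 0, 0, 0, 0, -5, 0, 0]; [0, 0, 0, 0, 0, 0, -6, 0]; [0, 0, 0, 0, 0, 0, 0, -7]] (rows listed top to bottom)


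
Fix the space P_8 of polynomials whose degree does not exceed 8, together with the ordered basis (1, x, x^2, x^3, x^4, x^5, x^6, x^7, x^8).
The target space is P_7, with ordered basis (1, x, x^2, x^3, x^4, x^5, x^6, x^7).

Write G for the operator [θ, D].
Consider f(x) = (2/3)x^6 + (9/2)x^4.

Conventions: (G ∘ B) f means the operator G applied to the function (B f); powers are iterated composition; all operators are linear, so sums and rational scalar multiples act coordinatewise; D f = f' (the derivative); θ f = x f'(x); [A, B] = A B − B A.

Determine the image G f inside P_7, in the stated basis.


g(x) = -4x^5 - 18x^3

D f = 4x^5 + 18x^3
θ D f = 20x^5 + 54x^3
θ f = 4x^6 + 18x^4
D θ f = 24x^5 + 72x^3
[θ, D] f = -4x^5 - 18x^3


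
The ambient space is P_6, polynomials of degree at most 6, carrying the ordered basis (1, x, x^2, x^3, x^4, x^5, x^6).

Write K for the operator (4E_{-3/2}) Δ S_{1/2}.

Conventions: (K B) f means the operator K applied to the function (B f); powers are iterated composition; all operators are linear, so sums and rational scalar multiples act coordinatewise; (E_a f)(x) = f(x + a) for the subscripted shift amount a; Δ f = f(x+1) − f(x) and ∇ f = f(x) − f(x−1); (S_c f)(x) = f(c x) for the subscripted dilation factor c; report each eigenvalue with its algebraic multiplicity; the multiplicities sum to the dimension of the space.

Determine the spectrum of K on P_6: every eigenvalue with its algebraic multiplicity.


image of 1: 0
image of x: 2
image of x^2: 2x - 2
image of x^3: (3/2)x^2 - 3x + 13/8
image of x^4: x^3 - 3x^2 + (13/4)x - 5/4
image of x^5: (5/8)x^4 - (5/2)x^3 + (65/16)x^2 - (25/8)x + 121/128
image of x^6: (3/8)x^5 - (15/8)x^4 + (65/16)x^3 - (75/16)x^2 + (363/128)x - 91/128
the matrix is upper triangular; its diagonal is (0, 0, 0, 0, 0, 0, 0)
for a triangular matrix the eigenvalues are the diagonal entries, with algebraic multiplicity their repetition count

λ = 0 (multiplicity 7)


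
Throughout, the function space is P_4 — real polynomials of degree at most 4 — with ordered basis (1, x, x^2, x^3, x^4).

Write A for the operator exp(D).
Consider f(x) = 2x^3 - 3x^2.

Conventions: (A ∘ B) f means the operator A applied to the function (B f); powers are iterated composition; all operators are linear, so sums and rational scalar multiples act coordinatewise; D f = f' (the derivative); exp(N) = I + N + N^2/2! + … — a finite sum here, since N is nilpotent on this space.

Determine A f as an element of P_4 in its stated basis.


order-1 term: 6x^2 - 6x
order-2 term: 6x - 3
order-3 term: 2
the series for exp(D) f terminates at order 3
exp(D) f = 2x^3 + 3x^2 - 1

the image equals g(x) = 2x^3 + 3x^2 - 1


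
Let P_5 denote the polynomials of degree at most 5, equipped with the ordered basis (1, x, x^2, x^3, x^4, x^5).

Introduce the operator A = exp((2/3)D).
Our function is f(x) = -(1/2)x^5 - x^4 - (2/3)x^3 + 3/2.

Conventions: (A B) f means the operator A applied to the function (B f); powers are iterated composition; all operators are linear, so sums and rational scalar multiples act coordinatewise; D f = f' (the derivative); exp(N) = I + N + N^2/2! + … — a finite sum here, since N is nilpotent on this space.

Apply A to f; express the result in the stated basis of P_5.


the image equals g(x) = -(1/2)x^5 - (8/3)x^4 - (50/9)x^3 - (148/27)x^2 - (208/81)x + 505/486

order-1 term: -(5/3)x^4 - (8/3)x^3 - (4/3)x^2
order-2 term: -(20/9)x^3 - (8/3)x^2 - (8/9)x
order-3 term: -(40/27)x^2 - (32/27)x - 16/81
order-4 term: -(40/81)x - 16/81
order-5 term: -16/243
the series for exp((2/3)D) f terminates at order 5
exp((2/3)D) f = -(1/2)x^5 - (8/3)x^4 - (50/9)x^3 - (148/27)x^2 - (208/81)x + 505/486


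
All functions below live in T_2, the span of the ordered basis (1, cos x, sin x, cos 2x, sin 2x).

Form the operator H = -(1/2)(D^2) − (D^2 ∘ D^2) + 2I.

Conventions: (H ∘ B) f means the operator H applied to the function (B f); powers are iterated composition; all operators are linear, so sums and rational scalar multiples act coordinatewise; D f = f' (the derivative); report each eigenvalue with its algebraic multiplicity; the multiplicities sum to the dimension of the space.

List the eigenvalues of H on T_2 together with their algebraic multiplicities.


image of 1: 2
image of cos x: (3/2)cos x
image of sin x: (3/2)sin x
image of cos 2x: -12cos 2x
image of sin 2x: -12sin 2x
the matrix is diagonal; its diagonal is (2, 3/2, 3/2, -12, -12)
for a triangular matrix the eigenvalues are the diagonal entries, with algebraic multiplicity their repetition count

λ = -12 (multiplicity 2), λ = 3/2 (multiplicity 2), λ = 2 (multiplicity 1)


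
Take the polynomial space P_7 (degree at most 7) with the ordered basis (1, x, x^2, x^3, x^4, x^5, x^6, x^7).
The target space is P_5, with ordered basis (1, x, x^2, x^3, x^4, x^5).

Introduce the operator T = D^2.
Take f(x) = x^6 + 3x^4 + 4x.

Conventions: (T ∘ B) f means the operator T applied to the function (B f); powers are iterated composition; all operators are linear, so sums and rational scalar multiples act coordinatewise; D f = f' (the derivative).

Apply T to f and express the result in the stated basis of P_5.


D f = 6x^5 + 12x^3 + 4
D D f = 30x^4 + 36x^2

g(x) = 30x^4 + 36x^2


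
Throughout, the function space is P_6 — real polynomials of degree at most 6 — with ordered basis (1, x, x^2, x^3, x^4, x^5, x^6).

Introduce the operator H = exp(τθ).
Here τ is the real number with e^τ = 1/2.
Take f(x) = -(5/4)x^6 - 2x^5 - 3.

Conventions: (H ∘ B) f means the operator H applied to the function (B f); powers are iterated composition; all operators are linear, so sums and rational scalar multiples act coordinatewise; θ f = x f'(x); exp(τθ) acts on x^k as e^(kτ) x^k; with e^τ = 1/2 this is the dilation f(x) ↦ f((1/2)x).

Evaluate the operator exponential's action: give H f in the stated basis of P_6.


g(x) = -(5/256)x^6 - (1/16)x^5 - 3

exp(τθ) x^k = e^(kτ) x^k; with e^τ = 1/2 this sends x^k to (1/2)^k x^k
x^5 ↦ 1/32 x^5
x^6 ↦ 1/64 x^6
applying this coordinatewise to f: exp(τθ) f = -(5/256)x^6 - (1/16)x^5 - 3


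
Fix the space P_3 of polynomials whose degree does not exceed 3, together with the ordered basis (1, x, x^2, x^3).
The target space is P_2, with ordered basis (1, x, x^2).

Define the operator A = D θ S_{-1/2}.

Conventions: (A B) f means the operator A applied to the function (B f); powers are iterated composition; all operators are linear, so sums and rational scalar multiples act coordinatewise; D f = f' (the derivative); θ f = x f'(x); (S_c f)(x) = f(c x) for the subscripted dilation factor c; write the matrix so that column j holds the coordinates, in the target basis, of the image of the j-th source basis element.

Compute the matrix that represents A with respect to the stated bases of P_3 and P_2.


image of 1: 0
image of x: -1/2
image of x^2: x
image of x^3: -(9/8)x^2
each image's coordinates form column j of the matrix

the matrix is [[0, -1/2, 0, 0]; [0, 0, 1, 0]; [0, 0, 0, -9/8]] (rows listed top to bottom)


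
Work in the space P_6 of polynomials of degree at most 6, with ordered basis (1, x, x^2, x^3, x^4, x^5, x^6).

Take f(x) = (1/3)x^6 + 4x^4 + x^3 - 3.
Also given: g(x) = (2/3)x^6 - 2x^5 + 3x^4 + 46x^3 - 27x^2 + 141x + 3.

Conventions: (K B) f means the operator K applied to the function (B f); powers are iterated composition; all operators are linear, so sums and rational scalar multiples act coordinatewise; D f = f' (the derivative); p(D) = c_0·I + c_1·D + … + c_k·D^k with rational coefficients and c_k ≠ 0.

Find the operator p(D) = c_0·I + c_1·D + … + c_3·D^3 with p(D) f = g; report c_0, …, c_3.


D^0 f = (1/3)x^6 + 4x^4 + x^3 - 3
D^1 f = 2x^5 + 16x^3 + 3x^2
D^2 f = 10x^4 + 48x^2 + 6x
D^3 f = 40x^3 + 96x + 6
matching coefficients of g against c_0 f + c_1 Df + … from the top degree down determines the c_i
solution: c_0 = 2, c_1 = -1, c_2 = -1/2, c_3 = 3/2

c_0 = 2, c_1 = -1, c_2 = -1/2, c_3 = 3/2


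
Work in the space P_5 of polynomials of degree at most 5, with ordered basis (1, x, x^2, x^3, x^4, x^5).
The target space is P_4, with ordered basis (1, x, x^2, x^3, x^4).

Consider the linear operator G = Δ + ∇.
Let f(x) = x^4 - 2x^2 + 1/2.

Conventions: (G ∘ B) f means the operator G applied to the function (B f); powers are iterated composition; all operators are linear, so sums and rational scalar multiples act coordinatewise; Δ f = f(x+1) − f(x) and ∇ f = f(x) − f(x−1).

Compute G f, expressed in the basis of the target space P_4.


the image equals g(x) = 8x^3

Δ f = 4x^3 + 6x^2 - 1
∇ f = 4x^3 - 6x^2 + 1
(Δ + ∇) f = 8x^3


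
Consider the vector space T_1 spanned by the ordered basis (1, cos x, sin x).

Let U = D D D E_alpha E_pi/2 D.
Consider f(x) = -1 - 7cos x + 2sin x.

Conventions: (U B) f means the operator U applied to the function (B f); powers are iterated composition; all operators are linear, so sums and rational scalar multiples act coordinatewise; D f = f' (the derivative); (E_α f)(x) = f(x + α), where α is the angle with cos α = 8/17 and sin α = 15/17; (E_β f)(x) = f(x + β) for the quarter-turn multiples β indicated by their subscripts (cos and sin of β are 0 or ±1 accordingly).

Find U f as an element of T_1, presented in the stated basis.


the result is g(x) = (121/17)cos x + (26/17)sin x

D f = 2cos x + 7sin x
E_pi/2 D f = 7cos x - 2sin x
E_alpha E_pi/2 D f = (26/17)cos x - (121/17)sin x
D E_alpha E_pi/2 D f = -(121/17)cos x - (26/17)sin x
D D E_alpha E_pi/2 D f = -(26/17)cos x + (121/17)sin x
D (D D E_alpha) E_pi/2 D f = (121/17)cos x + (26/17)sin x


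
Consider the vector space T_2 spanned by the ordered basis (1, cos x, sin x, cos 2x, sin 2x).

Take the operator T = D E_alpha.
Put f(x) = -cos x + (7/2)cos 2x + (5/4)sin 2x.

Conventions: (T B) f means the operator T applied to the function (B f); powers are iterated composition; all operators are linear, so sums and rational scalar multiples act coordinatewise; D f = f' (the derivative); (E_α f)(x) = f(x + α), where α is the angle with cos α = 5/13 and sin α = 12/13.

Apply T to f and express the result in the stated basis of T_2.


the image equals g(x) = (12/13)cos x + (5/13)sin x - (175/26)cos 2x + (41/13)sin 2x

E_alpha f = -(5/13)cos x + (12/13)sin x - (41/26)cos 2x - (175/52)sin 2x
D E_alpha f = (12/13)cos x + (5/13)sin x - (175/26)cos 2x + (41/13)sin 2x


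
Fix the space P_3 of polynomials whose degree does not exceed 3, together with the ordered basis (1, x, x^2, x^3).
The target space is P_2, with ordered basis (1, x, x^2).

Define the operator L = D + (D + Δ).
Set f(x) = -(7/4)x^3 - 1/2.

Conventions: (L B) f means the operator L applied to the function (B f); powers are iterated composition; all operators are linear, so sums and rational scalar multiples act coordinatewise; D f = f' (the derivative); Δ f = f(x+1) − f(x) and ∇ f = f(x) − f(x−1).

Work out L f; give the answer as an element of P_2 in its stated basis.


g(x) = -(63/4)x^2 - (21/4)x - 7/4

D f = -(21/4)x^2
D f = -(21/4)x^2
Δ f = -(21/4)x^2 - (21/4)x - 7/4
(D + Δ) f = -(21/2)x^2 - (21/4)x - 7/4
(D + (D + Δ)) f = -(63/4)x^2 - (21/4)x - 7/4


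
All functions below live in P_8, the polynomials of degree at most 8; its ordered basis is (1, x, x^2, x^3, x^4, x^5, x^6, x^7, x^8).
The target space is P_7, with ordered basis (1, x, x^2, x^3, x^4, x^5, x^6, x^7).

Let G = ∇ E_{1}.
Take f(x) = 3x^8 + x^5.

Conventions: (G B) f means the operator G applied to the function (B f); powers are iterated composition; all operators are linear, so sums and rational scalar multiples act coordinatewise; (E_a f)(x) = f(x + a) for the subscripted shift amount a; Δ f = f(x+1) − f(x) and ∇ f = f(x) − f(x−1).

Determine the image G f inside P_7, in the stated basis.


g(x) = 24x^7 + 84x^6 + 168x^5 + 215x^4 + 178x^3 + 94x^2 + 29x + 4

E_{1} f = 3x^8 + 24x^7 + 84x^6 + 169x^5 + 215x^4 + 178x^3 + 94x^2 + 29x + 4
∇ E_{1} f = 24x^7 + 84x^6 + 168x^5 + 215x^4 + 178x^3 + 94x^2 + 29x + 4


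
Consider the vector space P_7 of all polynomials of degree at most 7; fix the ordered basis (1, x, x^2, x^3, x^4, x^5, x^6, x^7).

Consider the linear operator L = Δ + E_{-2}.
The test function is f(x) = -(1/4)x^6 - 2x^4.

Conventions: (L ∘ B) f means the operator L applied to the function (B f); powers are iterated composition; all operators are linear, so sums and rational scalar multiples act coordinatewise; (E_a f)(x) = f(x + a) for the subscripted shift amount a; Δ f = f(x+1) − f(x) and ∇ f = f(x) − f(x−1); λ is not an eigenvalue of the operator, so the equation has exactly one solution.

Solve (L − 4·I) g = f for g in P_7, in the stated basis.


write g with unknown coordinates in the stated basis and equate coefficients in (L − 4·I) g = f
solving from the highest basis element down gives g = (1/12)x^6 - (1/6)x^5 + (109/36)x^4 - (289/27)x^3 + (5611/108)x^2 - (20461/162)x + 169469/972
check: L g = (1/12)x^6 - (2/3)x^5 + (91/9)x^4 - (1156/27)x^3 + (5611/27)x^2 - (40922/81)x + 169469/243
so L g − 4·g = -(1/4)x^6 - 2x^4 = f ✓

the result is g(x) = (1/12)x^6 - (1/6)x^5 + (109/36)x^4 - (289/27)x^3 + (5611/108)x^2 - (20461/162)x + 169469/972


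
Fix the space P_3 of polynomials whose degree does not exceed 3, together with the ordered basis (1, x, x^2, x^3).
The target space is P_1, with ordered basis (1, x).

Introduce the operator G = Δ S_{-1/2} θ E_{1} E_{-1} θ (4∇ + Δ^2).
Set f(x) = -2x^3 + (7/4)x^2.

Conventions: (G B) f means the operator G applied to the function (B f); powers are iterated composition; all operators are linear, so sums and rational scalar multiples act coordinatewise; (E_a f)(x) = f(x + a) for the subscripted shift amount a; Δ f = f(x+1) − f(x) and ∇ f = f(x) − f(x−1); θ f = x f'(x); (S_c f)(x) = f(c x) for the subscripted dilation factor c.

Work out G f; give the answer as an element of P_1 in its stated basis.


g(x) = -48x - 37

∇ f = -6x^2 + (19/2)x - 15/4
(4∇) f = -24x^2 + 38x - 15
Δ f = -6x^2 - (5/2)x - 1/4
Δ Δ f = -12x - 17/2
(4∇ + Δ^2) f = -24x^2 + 26x - 47/2
θ (4∇ + Δ^2) f = -48x^2 + 26x
E_{-1} θ (4∇ + Δ^2) f = -48x^2 + 122x - 74
E_{1} E_{-1} θ (4∇ + Δ^2) f = -48x^2 + 26x
θ (E_{1} E_{-1} θ) (4∇ + Δ^2) f = -96x^2 + 26x
S_{-1/2} θ (E_{1} E_{-1} θ) (4∇ + Δ^2) f = -24x^2 - 13x
Δ (S_{-1/2} θ E_{1} E_{-1} θ) (4∇ + Δ^2) f = -48x - 37


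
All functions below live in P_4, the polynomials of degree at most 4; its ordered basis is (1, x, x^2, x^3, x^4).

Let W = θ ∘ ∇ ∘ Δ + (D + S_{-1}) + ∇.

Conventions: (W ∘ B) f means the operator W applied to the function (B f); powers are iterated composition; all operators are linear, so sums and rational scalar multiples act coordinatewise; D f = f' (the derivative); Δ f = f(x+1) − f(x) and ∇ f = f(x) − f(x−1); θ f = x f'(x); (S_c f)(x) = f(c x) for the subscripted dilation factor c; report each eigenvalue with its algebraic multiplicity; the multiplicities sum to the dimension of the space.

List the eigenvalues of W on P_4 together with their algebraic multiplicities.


image of 1: 1
image of x: -x + 2
image of x^2: x^2 + 4x - 1
image of x^3: -x^3 + 6x^2 + 3x + 1
image of x^4: x^4 + 8x^3 + 18x^2 + 4x - 1
the matrix is upper triangular; its diagonal is (1, -1, 1, -1, 1)
for a triangular matrix the eigenvalues are the diagonal entries, with algebraic multiplicity their repetition count

λ = -1 (multiplicity 2), λ = 1 (multiplicity 3)


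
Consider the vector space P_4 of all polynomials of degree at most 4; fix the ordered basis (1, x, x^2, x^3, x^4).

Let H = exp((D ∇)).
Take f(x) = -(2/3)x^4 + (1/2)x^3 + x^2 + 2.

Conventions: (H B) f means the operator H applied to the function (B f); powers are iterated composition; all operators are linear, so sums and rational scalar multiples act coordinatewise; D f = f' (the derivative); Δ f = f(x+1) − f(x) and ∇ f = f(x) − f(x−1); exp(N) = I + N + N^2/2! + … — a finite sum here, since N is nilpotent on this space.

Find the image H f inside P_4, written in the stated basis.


g(x) = -(2/3)x^4 + (1/2)x^3 - 7x^2 + 11x - 49/6

order-1 term: -8x^2 + 11x - 13/6
order-2 term: -8
the series for exp((D ∇)) f terminates at order 2
exp((D ∇)) f = -(2/3)x^4 + (1/2)x^3 - 7x^2 + 11x - 49/6


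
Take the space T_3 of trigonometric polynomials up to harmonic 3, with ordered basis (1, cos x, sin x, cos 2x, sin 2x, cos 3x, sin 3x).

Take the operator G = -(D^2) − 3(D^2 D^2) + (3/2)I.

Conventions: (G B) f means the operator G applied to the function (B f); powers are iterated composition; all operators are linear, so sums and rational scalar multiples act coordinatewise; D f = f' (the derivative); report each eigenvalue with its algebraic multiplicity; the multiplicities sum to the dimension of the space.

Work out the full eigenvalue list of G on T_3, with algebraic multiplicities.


image of 1: 3/2
image of cos x: -(1/2)cos x
image of sin x: -(1/2)sin x
image of cos 2x: -(85/2)cos 2x
image of sin 2x: -(85/2)sin 2x
image of cos 3x: -(465/2)cos 3x
image of sin 3x: -(465/2)sin 3x
the matrix is diagonal; its diagonal is (3/2, -1/2, -1/2, -85/2, -85/2, -465/2, -465/2)
for a triangular matrix the eigenvalues are the diagonal entries, with algebraic multiplicity their repetition count

λ = -465/2 (multiplicity 2), λ = -85/2 (multiplicity 2), λ = -1/2 (multiplicity 2), λ = 3/2 (multiplicity 1)


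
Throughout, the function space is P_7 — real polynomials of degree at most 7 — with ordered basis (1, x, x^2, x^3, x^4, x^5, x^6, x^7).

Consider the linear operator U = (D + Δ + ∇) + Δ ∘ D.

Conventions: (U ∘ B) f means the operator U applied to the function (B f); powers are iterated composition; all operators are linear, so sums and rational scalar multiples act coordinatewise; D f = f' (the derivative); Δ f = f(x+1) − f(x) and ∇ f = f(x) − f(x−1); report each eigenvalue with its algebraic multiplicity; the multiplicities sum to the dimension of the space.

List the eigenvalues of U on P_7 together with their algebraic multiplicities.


image of 1: 0
image of x: 3
image of x^2: 6x + 2
image of x^3: 9x^2 + 6x + 5
image of x^4: 12x^3 + 12x^2 + 20x + 4
image of x^5: 15x^4 + 20x^3 + 50x^2 + 20x + 7
image of x^6: 18x^5 + 30x^4 + 100x^3 + 60x^2 + 42x + 6
image of x^7: 21x^6 + 42x^5 + 175x^4 + 140x^3 + 147x^2 + 42x + 9
the matrix is upper triangular; its diagonal is (0, 0, 0, 0, 0, 0, 0, 0)
for a triangular matrix the eigenvalues are the diagonal entries, with algebraic multiplicity their repetition count

λ = 0 (multiplicity 8)


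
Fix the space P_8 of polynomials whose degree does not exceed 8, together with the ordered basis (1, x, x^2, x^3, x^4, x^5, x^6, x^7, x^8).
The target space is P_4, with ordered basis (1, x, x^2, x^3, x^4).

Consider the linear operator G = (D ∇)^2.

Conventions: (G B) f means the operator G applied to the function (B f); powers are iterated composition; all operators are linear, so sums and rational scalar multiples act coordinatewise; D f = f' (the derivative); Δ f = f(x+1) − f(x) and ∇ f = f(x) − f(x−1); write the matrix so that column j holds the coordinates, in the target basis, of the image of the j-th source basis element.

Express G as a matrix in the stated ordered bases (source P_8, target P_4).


image of 1: 0
image of x: 0
image of x^2: 0
image of x^3: 0
image of x^4: 24
image of x^5: 120x - 120
image of x^6: 360x^2 - 720x + 420
image of x^7: 840x^3 - 2520x^2 + 2940x - 1260
image of x^8: 1680x^4 - 6720x^3 + 11760x^2 - 10080x + 3472
each image's coordinates form column j of the matrix

the matrix is [[0, 0, 0, 0, 24, -120, 420, -1260, 3472]; [0, 0, 0, 0, 0, 120, -720, 2940, -10080]; [0, 0, 0, 0, 0, 0, 360, -2520, 11760]; [0, 0, 0, 0, 0, 0, 0, 840, -6720]; [0, 0, 0, 0, 0, 0, 0, 0, 1680]] (rows listed top to bottom)


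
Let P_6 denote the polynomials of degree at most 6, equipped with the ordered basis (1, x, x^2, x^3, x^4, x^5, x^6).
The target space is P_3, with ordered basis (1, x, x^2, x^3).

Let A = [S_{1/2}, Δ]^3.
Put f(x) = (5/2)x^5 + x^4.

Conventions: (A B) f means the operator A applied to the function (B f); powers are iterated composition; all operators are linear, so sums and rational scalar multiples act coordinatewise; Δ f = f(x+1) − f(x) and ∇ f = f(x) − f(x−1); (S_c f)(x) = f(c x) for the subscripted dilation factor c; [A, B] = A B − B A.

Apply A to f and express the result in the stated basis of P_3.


the image equals g(x) = (75/2048)x^2 + (1671/2048)x + 147/32

Δ f = (25/2)x^4 + 29x^3 + 31x^2 + (33/2)x + 7/2
S_{1/2} Δ f = (25/32)x^4 + (29/8)x^3 + (31/4)x^2 + (33/4)x + 7/2
S_{1/2} f = (5/64)x^5 + (1/16)x^4
Δ S_{1/2} f = (25/64)x^4 + (33/32)x^3 + (37/32)x^2 + (41/64)x + 9/64
[S_{1/2}, Δ] f = (25/64)x^4 + (83/32)x^3 + (211/32)x^2 + (487/64)x + 215/64
Δ [S_{1/2}, Δ] f = (25/16)x^3 + (81/8)x^2 + (721/32)x + 275/16
S_{1/2} Δ [S_{1/2}, Δ] f = (25/128)x^3 + (81/32)x^2 + (721/64)x + 275/16
S_{1/2} [S_{1/2}, Δ] f = (25/1024)x^4 + (83/256)x^3 + (211/128)x^2 + (487/128)x + 215/64
Δ S_{1/2} [S_{1/2}, Δ] f = (25/256)x^3 + (573/512)x^2 + (559/128)x + 5941/1024
[S_{1/2}, Δ] [S_{1/2}, Δ] f = (25/256)x^3 + (723/512)x^2 + (883/128)x + 11659/1024
Δ [S_{1/2}, Δ] [S_{1/2}, Δ] f = (75/256)x^2 + (399/128)x + 4305/512
S_{1/2} Δ [S_{1/2}, Δ] [S_{1/2}, Δ] f = (75/1024)x^2 + (399/256)x + 4305/512
S_{1/2} [S_{1/2}, Δ] [S_{1/2}, Δ] f = (25/2048)x^3 + (723/2048)x^2 + (883/256)x + 11659/1024
Δ S_{1/2} [S_{1/2}, Δ] [S_{1/2}, Δ] f = (75/2048)x^2 + (1521/2048)x + 1953/512
[S_{1/2}, Δ] [S_{1/2}, Δ] [S_{1/2}, Δ] f = (75/2048)x^2 + (1671/2048)x + 147/32


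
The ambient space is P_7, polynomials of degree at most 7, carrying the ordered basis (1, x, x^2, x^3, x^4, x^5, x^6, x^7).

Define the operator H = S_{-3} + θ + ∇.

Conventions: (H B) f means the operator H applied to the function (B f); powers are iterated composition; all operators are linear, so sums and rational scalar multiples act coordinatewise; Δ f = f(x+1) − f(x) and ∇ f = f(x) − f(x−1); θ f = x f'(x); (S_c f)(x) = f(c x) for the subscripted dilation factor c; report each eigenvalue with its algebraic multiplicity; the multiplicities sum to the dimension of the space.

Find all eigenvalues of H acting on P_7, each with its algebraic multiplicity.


image of 1: 1
image of x: -2x + 1
image of x^2: 11x^2 + 2x - 1
image of x^3: -24x^3 + 3x^2 - 3x + 1
image of x^4: 85x^4 + 4x^3 - 6x^2 + 4x - 1
image of x^5: -238x^5 + 5x^4 - 10x^3 + 10x^2 - 5x + 1
image of x^6: 735x^6 + 6x^5 - 15x^4 + 20x^3 - 15x^2 + 6x - 1
image of x^7: -2180x^7 + 7x^6 - 21x^5 + 35x^4 - 35x^3 + 21x^2 - 7x + 1
the matrix is upper triangular; its diagonal is (1, -2, 11, -24, 85, -238, 735, -2180)
for a triangular matrix the eigenvalues are the diagonal entries, with algebraic multiplicity their repetition count

λ = -2180 (multiplicity 1), λ = -238 (multiplicity 1), λ = -24 (multiplicity 1), λ = -2 (multiplicity 1), λ = 1 (multiplicity 1), λ = 11 (multiplicity 1), λ = 85 (multiplicity 1), λ = 735 (multiplicity 1)
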